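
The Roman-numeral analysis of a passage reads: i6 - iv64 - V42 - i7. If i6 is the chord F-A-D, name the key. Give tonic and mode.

The chord Dm/F is a minor triad rooted on D; its label is i6.
If D is scale degree 1 and the mode makes that degree carry a minor triad, the tonic is D and the mode is minor.

D minor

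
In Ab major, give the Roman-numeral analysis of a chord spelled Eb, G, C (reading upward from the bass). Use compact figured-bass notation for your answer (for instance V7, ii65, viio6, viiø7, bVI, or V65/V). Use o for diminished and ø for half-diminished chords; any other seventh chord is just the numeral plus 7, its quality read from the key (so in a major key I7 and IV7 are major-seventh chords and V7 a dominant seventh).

iii6

The pitches C-Eb-G form a minor triad rooted on C.
C is scale degree 3 in Ab major, and a minor triad on that degree is written iii.
With Eb in the bass the chord is in first inversion, so the figured bass is 6.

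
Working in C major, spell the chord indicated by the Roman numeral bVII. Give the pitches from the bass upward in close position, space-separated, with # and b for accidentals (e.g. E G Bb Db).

bVII is a major triad on the lowered seventh degree (the subtonic), borrowed from the parallel minor. In C major that root is Bb.
So the chord is Bb-D-F, a major triad.

Bb D F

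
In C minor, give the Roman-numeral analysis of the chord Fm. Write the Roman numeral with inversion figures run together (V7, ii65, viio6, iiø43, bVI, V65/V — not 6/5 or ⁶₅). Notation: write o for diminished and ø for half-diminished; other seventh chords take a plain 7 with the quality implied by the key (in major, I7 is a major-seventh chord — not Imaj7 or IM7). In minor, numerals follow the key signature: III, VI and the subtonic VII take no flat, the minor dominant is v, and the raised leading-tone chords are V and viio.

iv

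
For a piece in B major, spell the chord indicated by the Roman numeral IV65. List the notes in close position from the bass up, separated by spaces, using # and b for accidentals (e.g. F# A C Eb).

G# B D# E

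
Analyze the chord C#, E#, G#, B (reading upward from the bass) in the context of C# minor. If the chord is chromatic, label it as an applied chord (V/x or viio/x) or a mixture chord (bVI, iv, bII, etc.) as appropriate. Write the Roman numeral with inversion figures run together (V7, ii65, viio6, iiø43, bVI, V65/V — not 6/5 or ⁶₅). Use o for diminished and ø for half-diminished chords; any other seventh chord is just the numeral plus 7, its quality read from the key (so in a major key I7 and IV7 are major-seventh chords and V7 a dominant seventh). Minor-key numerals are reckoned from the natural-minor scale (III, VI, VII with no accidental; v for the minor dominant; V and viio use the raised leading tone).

V7/iv

Stacked in thirds the chord is C#-E#-G#-B: a dominant seventh chord on C#.
C# is not a diatonic chord root with this quality in C# minor, but it lies a perfect fifth above F# (iv), so the chord functions as an applied dominant of iv.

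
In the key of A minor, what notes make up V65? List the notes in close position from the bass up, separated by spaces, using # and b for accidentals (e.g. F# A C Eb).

G# B D E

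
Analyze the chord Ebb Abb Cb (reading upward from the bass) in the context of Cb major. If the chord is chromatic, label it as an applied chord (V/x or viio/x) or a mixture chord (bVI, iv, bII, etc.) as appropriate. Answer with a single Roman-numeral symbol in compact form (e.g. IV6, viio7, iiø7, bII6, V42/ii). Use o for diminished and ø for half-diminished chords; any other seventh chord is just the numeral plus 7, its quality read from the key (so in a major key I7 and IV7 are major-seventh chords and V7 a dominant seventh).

bVI64

Stacked in thirds the chord is Abb-Cb-Ebb: a major triad on Abb.
Abb is the lowered sixth degree of Cb major (diatonic 6 would be Ab). This is a major triad on the lowered sixth degree, borrowed from the parallel minor.
With Ebb in the bass the chord is in second inversion, so the figured bass is 64.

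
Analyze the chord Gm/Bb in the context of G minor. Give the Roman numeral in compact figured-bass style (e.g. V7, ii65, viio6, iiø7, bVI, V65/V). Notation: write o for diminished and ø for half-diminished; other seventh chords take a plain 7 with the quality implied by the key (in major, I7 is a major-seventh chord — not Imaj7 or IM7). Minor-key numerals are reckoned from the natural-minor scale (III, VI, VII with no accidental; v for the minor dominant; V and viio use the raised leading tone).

The pitches G-Bb-D form a minor triad rooted on G.
G is scale degree 1 in G minor, and a minor triad on that degree is written i.
With Bb in the bass the chord is in first inversion, so the figured bass is 6.

i6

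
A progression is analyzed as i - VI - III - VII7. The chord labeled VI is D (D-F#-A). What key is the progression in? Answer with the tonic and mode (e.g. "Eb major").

F# minor

The chord D is a major triad rooted on D; its label is VI.
VI on D implies D is the submediant; that puts the tonic at F#, and the uppercase numeral fits minor mode.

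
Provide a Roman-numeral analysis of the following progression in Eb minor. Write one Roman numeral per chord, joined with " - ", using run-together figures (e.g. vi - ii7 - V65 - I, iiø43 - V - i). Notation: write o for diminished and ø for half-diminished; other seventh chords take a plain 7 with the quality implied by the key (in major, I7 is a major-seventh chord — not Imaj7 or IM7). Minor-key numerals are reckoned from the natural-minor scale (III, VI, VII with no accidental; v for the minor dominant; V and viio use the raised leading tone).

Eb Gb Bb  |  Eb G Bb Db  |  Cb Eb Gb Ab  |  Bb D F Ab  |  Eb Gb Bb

i - V7/iv - iv65 - V7 - i

Eb-Gb-Bb: minor triad on Eb = scale degree 1 → i.
Eb-G-Bb-Db is the secondary dominant of iv (dominant seventh chord on Eb): V7/iv.
Cb-Eb-Gb-Ab: root Ab is the subdominant; minor seventh chord there is iv65.
Bb-D-F-Ab has root Bb, degree 5 in Eb minor, so V7.
Eb-Gb-Bb has root Eb, degree 1 in Eb minor, so i.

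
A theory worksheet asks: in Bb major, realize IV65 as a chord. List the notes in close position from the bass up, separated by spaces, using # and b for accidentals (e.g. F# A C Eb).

G Bb D Eb

The numeral's case and figure indicate a major seventh chord. In Bb major its root, the fourth degree, is Eb.
Stacking thirds from Eb gives Eb-G-Bb-D.
With the 65 figure the chord is in first inversion; from the bass G upward in close position it reads G-Bb-D-Eb.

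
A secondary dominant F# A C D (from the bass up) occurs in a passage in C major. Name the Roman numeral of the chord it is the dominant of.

V

The chord is a dominant seventh chord on D.
A dominant resolves down a perfect fifth: D → G. In C major, G is scale degree 5, i.e. V.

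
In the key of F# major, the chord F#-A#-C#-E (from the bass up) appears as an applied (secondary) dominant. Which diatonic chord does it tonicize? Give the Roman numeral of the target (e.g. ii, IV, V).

IV

The chord is a dominant seventh chord on F#.
A dominant resolves down a perfect fifth: F# → B. In F# major, B is scale degree 4, i.e. IV.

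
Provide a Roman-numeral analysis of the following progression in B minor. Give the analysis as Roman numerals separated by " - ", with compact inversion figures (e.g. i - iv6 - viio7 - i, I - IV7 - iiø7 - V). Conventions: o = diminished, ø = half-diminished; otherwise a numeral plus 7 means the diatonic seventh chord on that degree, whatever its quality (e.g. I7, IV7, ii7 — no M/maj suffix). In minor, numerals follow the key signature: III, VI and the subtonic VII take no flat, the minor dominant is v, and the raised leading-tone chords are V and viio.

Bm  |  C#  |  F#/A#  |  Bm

i - V/V - V6 - i

Bm has root B, degree 1 in B minor, so i.
C#: a major triad on C#, the applied dominant of V → V/V.
F#/A#: major triad on F# = scale degree 5 → V6.
Bm: minor triad on B = scale degree 1 → i.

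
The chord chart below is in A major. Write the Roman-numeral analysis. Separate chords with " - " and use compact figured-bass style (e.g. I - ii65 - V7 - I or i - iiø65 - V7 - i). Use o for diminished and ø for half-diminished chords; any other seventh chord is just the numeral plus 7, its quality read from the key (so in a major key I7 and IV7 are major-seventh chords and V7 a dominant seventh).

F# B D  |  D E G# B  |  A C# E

ii64 - V42 - I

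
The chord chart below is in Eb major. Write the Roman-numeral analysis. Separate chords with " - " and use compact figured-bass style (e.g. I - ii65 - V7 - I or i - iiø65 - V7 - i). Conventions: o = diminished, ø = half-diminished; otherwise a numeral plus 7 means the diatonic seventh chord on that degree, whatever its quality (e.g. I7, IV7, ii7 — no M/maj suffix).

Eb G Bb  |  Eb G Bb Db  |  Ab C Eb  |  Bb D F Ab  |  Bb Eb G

I - V7/IV - IV - V7 - I64

Eb-G-Bb: root Eb is the tonic; major triad there is I.
Eb-G-Bb-Db: a dominant seventh chord on Eb, the applied dominant of IV → V7/IV.
Ab-C-Eb: root Ab is the subdominant; major triad there is IV.
Bb-D-F-Ab has root Bb, degree 5 in Eb major, so V7.
Bb-Eb-G: root Eb is the tonic; major triad there is I64.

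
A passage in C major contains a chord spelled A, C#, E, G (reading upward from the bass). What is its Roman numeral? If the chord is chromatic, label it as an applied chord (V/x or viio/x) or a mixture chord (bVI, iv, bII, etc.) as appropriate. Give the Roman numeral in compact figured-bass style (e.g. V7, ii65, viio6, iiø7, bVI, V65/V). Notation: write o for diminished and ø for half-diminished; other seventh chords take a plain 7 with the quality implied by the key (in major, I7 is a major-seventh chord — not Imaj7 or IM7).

V7/ii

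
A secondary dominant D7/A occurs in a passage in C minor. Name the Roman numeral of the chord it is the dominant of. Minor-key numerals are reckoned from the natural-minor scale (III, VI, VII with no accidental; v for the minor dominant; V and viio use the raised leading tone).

The chord is a dominant seventh chord on D.
A dominant resolves down a perfect fifth: D → G. In C minor, G is scale degree 5, i.e. V.

V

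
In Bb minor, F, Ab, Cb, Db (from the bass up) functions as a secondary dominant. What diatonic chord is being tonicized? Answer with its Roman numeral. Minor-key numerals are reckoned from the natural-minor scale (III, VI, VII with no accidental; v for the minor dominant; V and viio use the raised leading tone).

VI

The chord is a dominant seventh chord on Db.
A dominant resolves down a perfect fifth: Db → Gb. In Bb minor, Gb is scale degree 6, i.e. VI.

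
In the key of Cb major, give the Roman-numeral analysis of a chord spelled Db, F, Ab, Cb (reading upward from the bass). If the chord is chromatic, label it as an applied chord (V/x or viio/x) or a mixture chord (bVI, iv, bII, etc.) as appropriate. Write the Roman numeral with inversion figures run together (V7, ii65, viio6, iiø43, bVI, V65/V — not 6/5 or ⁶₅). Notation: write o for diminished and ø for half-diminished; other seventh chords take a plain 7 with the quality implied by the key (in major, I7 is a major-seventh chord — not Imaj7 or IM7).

The pitches Db-F-Ab-Cb form a dominant seventh chord rooted on Db.
Db is not a diatonic chord root with this quality in Cb major, but it lies a perfect fifth above Gb (V), so the chord functions as an applied dominant of V.

V7/V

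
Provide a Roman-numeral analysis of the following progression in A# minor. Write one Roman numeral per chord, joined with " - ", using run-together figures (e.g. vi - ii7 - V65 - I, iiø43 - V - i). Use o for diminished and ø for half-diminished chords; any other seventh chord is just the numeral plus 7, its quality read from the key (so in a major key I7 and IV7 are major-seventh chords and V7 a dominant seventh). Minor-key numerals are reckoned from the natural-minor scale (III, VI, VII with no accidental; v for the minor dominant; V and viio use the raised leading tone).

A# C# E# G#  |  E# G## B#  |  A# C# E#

A#-C#-E#-G# has root A#, degree 1 in A# minor, so i7.
E#-G##-B#: major triad on E# = scale degree 5 → V.
A#-C#-E#: root A# is the tonic; minor triad there is i.

i7 - V - i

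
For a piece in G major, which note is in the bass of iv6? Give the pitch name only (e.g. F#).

Eb

iv in G major has root C; the chord is C-Eb-G.
The figure 6 means first inversion — the third is in the bass.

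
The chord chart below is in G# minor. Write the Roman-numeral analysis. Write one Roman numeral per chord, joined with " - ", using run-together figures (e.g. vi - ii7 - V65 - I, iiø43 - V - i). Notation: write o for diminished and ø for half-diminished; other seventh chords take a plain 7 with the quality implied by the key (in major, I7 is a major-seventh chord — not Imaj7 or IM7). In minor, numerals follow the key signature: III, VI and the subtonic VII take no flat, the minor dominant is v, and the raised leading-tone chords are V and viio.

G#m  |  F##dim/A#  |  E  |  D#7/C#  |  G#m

G#m has root G#, degree 1 in G# minor, so i.
F##dim/A# has root F##, degree 7 in G# minor, so viio6.
E has root E, degree 6 in G# minor, so VI.
D#7/C# has root D#, degree 5 in G# minor, so V42.
G#m: minor triad on G# = scale degree 1 → i.

i - viio6 - VI - V42 - i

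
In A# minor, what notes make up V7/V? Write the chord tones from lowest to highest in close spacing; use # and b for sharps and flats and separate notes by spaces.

The slash means an applied dominant: we want the dominant of V. In A# minor, V is E# major, and its dominant is built on B#.
Building a dominant seventh chord on B# gives B#-D##-F##-A#.

B# D## F## A#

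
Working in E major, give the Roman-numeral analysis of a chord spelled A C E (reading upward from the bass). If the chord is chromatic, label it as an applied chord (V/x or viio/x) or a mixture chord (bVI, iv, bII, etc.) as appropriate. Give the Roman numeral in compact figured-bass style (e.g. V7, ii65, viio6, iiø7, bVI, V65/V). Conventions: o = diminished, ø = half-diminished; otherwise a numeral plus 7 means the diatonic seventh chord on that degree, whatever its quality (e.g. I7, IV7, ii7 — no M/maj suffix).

The pitches A-C-E form a minor triad rooted on A.
A is the fourth degree of E major. This is the minor subdominant, borrowed from the parallel minor.

iv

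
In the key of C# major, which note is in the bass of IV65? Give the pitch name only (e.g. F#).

A#

IV in C# major has root F#; the chord is F#-A#-C#-E#.
The figure 65 means first inversion — the third is in the bass.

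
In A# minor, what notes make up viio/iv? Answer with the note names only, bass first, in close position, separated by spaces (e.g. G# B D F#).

C## E# G#

The slash marks an applied leading-tone chord: viio of iv. In A# minor, iv is D#, so the leading tone to it is C##, a half step below.
Building a diminished triad on C## gives C##-E#-G#.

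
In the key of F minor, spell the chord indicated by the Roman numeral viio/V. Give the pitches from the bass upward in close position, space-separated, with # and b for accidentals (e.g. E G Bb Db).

B D F

The slash marks an applied leading-tone chord: viio of V. In F minor, V is C, so the leading tone to it is B, a half step below.
Building a diminished triad on B gives B-D-F.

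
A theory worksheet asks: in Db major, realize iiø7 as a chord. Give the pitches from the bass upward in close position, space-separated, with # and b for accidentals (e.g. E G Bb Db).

Scale degree 2 in Db major is Eb; here the chord built on it is altered to a half-diminished seventh chord. iiø7 is the half-diminished supertonic seventh, borrowed from the parallel minor.
So the chord is Eb-Gb-Bbb-Db.

Eb Gb Bbb Db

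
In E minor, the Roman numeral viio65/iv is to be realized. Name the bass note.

B

The applied chord viio65/iv is rooted on G#: G#-B-D-F.
The figure 65 means first inversion — the third is in the bass.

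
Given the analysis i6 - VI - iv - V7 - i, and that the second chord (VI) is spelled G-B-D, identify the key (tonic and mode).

The chord G is a major triad rooted on G; its label is VI.
VI on G implies G is the submediant; that puts the tonic at B, and the uppercase numeral fits minor mode.

B minor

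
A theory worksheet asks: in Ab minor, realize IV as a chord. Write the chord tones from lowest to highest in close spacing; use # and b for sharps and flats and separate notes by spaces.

Scale degree 4 in Ab minor is Db; here the chord built on it is altered to a major triad. IV is the major subdominant, borrowed from the parallel major.
So the chord is Db-F-Ab.

Db F Ab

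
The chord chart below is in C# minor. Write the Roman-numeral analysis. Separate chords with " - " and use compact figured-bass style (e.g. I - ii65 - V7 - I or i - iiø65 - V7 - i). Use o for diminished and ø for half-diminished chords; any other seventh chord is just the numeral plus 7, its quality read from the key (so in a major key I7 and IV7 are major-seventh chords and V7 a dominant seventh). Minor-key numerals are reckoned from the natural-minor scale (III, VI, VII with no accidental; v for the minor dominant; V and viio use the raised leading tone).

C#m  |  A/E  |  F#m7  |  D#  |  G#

i - VI64 - iv7 - V/V - V

C#m: minor triad on C# = scale degree 1 → i.
A/E has root A, degree 6 in C# minor, so VI64.
F#m7: root F# is the subdominant; minor seventh chord there is iv7.
D#: a major triad on D#, the applied dominant of V → V/V.
G#: root G# is the dominant; major triad there is V.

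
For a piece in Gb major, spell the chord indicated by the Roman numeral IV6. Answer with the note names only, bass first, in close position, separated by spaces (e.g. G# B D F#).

Eb Gb Cb

The numeral's case and figure indicate a major triad. In Gb major its root, scale degree 4, is Cb.
That chord is spelled Cb-Eb-Gb.
With the 6 figure the chord is in first inversion; from the bass Eb upward in close position it reads Eb-Gb-Cb.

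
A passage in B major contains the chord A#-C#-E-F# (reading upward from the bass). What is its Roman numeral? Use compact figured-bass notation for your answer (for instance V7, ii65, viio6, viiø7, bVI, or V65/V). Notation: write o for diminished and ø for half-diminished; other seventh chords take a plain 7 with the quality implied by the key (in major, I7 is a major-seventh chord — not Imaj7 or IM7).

V65

The pitches F#-A#-C#-E form a dominant seventh chord rooted on F#.
In B major, F# is the dominant; the diatonic dominant seventh chord there is V7.
With A# in the bass the chord is in first inversion, so the figured bass is 65.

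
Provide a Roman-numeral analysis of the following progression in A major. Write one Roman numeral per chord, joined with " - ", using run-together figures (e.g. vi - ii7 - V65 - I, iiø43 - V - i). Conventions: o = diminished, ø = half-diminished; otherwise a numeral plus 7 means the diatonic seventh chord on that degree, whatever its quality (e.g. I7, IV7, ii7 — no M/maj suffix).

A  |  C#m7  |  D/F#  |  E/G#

A: major triad on A = scale degree 1 → I.
C#m7 has root C#, degree 3 in A major, so iii7.
D/F#: major triad on D = scale degree 4 → IV6.
E/G# has root E, degree 5 in A major, so V6.

I - iii7 - IV6 - V6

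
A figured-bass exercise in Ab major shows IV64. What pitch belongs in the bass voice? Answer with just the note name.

IV in Ab major has root Db; the chord is Db-F-Ab.
The figure 64 means second inversion — the fifth is in the bass.

Ab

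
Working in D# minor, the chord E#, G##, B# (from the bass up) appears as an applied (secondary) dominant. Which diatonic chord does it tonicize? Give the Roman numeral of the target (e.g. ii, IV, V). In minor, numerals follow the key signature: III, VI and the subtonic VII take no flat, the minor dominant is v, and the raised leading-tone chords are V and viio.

The chord is a major triad on E#.
A dominant resolves down a perfect fifth: E# → A#. In D# minor, A# is scale degree 5, i.e. V.

V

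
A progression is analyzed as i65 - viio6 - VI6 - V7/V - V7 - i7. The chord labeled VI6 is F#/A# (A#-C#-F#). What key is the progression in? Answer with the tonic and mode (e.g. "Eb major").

A# minor

VI6 is given as A#-C#-F# — a major triad with root F#.
If F# is scale degree 6 and the mode makes that degree carry a major triad, the tonic is A# and the mode is minor.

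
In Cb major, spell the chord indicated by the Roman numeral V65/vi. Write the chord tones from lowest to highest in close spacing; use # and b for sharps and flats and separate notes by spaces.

G Bb Db Eb

The slash means an applied dominant: we want the dominant of vi. In Cb major, vi is Ab minor, and its dominant is built on Eb.
Building a dominant seventh chord on Eb gives Eb-G-Bb-Db.
With the 65 figure the chord is in first inversion; from the bass G upward in close position it reads G-Bb-Db-Eb.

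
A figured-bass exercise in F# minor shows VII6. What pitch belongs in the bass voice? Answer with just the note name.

G#

VII in F# minor has root E; the chord is E-G#-B.
The figure 6 means first inversion — the third is in the bass.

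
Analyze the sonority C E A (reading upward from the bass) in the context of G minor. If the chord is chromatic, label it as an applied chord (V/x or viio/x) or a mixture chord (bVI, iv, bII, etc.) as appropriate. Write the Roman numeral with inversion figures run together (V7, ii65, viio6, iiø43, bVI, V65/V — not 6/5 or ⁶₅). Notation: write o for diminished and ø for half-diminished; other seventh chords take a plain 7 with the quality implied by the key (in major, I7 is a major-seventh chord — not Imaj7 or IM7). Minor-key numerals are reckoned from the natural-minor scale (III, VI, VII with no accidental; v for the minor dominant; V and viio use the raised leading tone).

ii6

The pitches A-C-E form a minor triad rooted on A.
A is the second degree of G minor. This is the minor supertonic, borrowed from the parallel major (the Dorian ii).
With C in the bass the chord is in first inversion, so the figured bass is 6.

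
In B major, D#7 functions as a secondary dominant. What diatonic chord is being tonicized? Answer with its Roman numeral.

The chord is a dominant seventh chord on D#.
A dominant resolves down a perfect fifth: D# → G#. In B major, G# is scale degree 6, i.e. vi.

vi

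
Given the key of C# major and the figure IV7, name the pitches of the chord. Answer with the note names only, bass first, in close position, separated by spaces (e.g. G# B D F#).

The numeral's case and figure indicate a major seventh chord. In C# major its root, the subdominant, is F#.
That chord is spelled F#-A#-C#-E#.

F# A# C# E#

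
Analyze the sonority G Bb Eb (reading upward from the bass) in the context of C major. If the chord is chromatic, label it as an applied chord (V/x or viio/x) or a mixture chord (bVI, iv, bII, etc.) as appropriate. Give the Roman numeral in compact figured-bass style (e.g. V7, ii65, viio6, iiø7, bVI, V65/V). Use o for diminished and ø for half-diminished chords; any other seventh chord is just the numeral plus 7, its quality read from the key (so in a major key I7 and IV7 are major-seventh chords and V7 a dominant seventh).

bIII6

The pitches Eb-G-Bb form a major triad rooted on Eb.
Eb is the lowered third degree of C major (diatonic 3 would be E). This is a major triad on the lowered third degree, borrowed from the parallel minor.
With G in the bass the chord is in first inversion, so the figured bass is 6.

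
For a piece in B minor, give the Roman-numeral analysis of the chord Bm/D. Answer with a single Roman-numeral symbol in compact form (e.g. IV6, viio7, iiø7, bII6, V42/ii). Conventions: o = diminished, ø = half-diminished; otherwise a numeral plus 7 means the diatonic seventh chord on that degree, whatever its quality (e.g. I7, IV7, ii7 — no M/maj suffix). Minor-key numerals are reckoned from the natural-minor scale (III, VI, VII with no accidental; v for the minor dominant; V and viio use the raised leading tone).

Stacked in thirds the chord is B-D-F#: a minor triad on B.
In B minor, B is the tonic; the diatonic minor triad there is i.
With D in the bass the chord is in first inversion, so the figured bass is 6.

i6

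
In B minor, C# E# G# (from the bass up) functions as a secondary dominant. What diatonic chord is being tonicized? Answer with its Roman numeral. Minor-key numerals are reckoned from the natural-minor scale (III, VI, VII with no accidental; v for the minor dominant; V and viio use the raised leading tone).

The chord is a major triad on C#.
A dominant resolves down a perfect fifth: C# → F#. In B minor, F# is scale degree 5, i.e. V.

V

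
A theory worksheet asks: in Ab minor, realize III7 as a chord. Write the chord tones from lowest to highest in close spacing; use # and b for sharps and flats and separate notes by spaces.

In Ab minor, scale degree 3 is Cb, and the diatonic chord built there is a major seventh chord.
Stacking thirds from Cb gives Cb-Eb-Gb-Bb.

Cb Eb Gb Bb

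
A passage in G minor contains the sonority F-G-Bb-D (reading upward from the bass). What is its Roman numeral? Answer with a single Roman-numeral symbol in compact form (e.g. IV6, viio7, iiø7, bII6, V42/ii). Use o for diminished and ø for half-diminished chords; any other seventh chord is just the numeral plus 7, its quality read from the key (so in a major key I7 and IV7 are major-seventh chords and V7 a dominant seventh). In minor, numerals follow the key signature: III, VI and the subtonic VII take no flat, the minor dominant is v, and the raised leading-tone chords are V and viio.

Stacked in thirds the chord is G-Bb-D-F: a minor seventh chord on G.
In G minor, G is the tonic; the diatonic minor seventh chord there is i7.
With F in the bass the chord is in third inversion, so the figured bass is 42.

i42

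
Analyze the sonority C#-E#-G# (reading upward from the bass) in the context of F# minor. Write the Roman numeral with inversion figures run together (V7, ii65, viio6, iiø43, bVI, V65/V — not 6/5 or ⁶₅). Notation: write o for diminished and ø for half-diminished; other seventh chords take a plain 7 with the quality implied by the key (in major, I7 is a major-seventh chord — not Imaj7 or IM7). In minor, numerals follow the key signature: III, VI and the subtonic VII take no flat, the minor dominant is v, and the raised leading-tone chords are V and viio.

V

The pitches C#-E#-G# form a major triad rooted on C#.
In F# minor, C# is the dominant; the diatonic major triad there is V.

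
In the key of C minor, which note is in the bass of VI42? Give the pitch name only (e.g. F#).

VI in C minor has root Ab; the chord is Ab-C-Eb-G.
The figure 42 means third inversion — the seventh is in the bass.

G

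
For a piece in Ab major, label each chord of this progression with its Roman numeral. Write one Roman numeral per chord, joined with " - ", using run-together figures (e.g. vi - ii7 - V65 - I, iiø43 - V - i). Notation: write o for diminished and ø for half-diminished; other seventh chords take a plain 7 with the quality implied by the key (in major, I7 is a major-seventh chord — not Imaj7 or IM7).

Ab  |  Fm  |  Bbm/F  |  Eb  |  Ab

I - vi - ii64 - V - I

Ab: root Ab is the tonic; major triad there is I.
Fm has root F, degree 6 in Ab major, so vi.
Bbm/F: root Bb is the supertonic; minor triad there is ii64.
Eb: root Eb is the dominant; major triad there is V.
Ab: major triad on Ab = scale degree 1 → I.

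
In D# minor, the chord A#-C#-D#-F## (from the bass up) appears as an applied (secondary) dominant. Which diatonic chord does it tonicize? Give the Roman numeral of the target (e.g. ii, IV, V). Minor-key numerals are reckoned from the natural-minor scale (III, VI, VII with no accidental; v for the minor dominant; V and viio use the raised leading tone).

The chord is a dominant seventh chord on D#.
A dominant resolves down a perfect fifth: D# → G#. In D# minor, G# is scale degree 4, i.e. iv.

iv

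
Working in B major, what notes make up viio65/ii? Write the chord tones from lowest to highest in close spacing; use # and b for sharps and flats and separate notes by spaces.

The slash marks an applied leading-tone chord: viio of ii. In B major, ii is C#, so the leading tone to it is B#, a half step below.
Building a fully diminished seventh chord on B# gives B#-D#-F#-A.
With the 65 figure the chord is in first inversion; from the bass D# upward in close position it reads D#-F#-A-B#.

D# F# A B#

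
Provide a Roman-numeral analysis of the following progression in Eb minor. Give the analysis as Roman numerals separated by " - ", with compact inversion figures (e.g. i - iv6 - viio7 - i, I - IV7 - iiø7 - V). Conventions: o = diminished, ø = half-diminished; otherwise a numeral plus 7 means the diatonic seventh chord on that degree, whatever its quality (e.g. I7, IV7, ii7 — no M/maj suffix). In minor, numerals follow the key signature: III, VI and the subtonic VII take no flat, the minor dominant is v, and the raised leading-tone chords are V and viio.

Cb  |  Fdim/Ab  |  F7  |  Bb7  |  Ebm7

VI - iio6 - V7/V - V7 - i7

Cb has root Cb, degree 6 in Eb minor, so VI.
Fdim/Ab: root F is the supertonic; diminished triad there is iio6.
F7: a dominant seventh chord on F, the applied dominant of V → V7/V.
Bb7 has root Bb, degree 5 in Eb minor, so V7.
Ebm7: minor seventh chord on Eb = scale degree 1 → i7.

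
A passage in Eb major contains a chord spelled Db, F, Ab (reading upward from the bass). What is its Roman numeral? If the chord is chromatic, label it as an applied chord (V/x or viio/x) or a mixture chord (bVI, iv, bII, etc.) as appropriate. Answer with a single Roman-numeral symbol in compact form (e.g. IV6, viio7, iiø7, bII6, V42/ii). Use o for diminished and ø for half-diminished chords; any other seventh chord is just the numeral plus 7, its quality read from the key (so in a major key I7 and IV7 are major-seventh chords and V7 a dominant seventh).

bVII

Stacked in thirds the chord is Db-F-Ab: a major triad on Db.
Db is the lowered seventh degree of Eb major (diatonic 7 would be D). This is a major triad on the lowered seventh degree (the subtonic), borrowed from the parallel minor.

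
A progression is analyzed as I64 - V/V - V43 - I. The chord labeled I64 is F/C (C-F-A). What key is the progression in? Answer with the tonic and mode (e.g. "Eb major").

The chord F/C is a major triad rooted on F; its label is I64.
If F is scale degree 1 and the mode makes that degree carry a major triad, the tonic is F and the mode is major.

F major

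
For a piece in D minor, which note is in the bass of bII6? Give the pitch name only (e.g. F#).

bII in D minor has root Eb; the chord is Eb-G-Bb.
The figure 6 means first inversion — the third is in the bass.

G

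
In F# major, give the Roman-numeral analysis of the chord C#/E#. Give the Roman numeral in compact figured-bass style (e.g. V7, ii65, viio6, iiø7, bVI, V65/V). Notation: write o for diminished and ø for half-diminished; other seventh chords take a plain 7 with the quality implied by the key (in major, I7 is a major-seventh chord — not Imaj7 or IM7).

The pitches C#-E#-G# form a major triad rooted on C#.
C# is scale degree 5 in F# major, and a major triad on that degree is written V.
With E# in the bass the chord is in first inversion, so the figured bass is 6.

V6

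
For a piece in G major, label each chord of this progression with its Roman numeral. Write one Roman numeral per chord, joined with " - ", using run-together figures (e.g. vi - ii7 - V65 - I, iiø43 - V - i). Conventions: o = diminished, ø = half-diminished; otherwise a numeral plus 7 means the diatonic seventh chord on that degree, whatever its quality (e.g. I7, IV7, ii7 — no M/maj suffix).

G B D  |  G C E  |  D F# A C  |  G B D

I - IV64 - V7 - I

G-B-D: root G is the tonic; major triad there is I.
G-C-E has root C, degree 4 in G major, so IV64.
D-F#-A-C: dominant seventh chord on D = scale degree 5 → V7.
G-B-D: major triad on G = scale degree 1 → I.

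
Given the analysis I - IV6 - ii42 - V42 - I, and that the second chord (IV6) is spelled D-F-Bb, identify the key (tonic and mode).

F major

The anchor chord is a major triad on Bb, labeled IV6.
If Bb is scale degree 4 and the mode makes that degree carry a major triad, the tonic is F and the mode is major.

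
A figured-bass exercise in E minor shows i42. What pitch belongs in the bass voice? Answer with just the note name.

D

i in E minor has root E; the chord is E-G-B-D.
The figure 42 means third inversion — the seventh is in the bass.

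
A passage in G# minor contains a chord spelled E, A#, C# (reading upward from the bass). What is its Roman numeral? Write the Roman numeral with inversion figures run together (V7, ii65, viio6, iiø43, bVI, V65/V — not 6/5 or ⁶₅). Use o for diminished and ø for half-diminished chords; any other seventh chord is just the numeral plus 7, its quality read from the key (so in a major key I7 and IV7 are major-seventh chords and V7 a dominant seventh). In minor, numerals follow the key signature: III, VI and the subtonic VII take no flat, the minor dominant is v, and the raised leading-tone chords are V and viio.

iio64

Stacked in thirds the chord is A#-C#-E: a diminished triad on A#.
A# is scale degree 2 in G# minor, and a diminished triad on that degree is written iio.
With E in the bass the chord is in second inversion, so the figured bass is 64.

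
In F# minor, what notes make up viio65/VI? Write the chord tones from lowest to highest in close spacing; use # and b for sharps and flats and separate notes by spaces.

E G Bb C#

The slash marks an applied leading-tone chord: viio of VI. In F# minor, VI is D, so the leading tone to it is C#, a half step below.
Building a fully diminished seventh chord on C# gives C#-E-G-Bb.
With the 65 figure the chord is in first inversion; from the bass E upward in close position it reads E-G-Bb-C#.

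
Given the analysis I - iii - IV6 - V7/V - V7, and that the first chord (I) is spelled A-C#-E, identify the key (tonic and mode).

The anchor chord is a major triad on A, labeled I.
If A is scale degree 1 and the mode makes that degree carry a major triad, the tonic is A and the mode is major.

A major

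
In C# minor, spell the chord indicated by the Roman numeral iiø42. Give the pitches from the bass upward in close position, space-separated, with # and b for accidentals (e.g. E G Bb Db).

C# D# F# A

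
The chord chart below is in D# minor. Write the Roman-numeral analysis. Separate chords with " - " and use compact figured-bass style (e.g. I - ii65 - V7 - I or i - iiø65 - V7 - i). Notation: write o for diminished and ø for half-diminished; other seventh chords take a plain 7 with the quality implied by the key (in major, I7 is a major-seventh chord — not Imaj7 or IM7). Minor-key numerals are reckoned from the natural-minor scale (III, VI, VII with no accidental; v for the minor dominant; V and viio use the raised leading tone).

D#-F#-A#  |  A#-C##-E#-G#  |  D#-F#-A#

i - V7 - i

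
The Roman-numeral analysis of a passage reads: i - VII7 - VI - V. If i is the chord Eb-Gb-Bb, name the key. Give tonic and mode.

Eb minor

The anchor chord is a minor triad on Eb, labeled i.
If Eb is scale degree 1 and the mode makes that degree carry a minor triad, the tonic is Eb and the mode is minor.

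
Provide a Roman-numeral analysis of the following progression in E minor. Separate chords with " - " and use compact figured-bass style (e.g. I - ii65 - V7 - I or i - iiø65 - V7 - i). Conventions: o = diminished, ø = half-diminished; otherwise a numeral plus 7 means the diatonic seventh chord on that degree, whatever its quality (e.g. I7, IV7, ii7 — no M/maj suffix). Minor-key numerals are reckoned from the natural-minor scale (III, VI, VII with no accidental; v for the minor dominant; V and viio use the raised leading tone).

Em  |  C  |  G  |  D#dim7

i - VI - III - viio7

Em has root E, degree 1 in E minor, so i.
C: major triad on C = scale degree 6 → VI.
G: major triad on G = scale degree 3 → III.
D#dim7: fully diminished seventh chord on D# = scale degree 7 → viio7.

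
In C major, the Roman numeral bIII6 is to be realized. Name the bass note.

bIII in C major has root Eb; the chord is Eb-G-Bb.
The figure 6 means first inversion — the third is in the bass.

G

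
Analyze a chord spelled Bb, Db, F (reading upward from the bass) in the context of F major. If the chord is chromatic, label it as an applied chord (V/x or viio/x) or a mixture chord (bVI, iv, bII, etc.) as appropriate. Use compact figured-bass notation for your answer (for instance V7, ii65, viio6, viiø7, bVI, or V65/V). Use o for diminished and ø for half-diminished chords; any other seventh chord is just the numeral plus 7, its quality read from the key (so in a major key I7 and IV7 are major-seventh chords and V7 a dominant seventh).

Stacked in thirds the chord is Bb-Db-F: a minor triad on Bb.
Bb is the fourth degree of F major. This is the minor subdominant, borrowed from the parallel minor.

iv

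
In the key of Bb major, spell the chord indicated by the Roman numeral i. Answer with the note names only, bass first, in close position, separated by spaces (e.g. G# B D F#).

Bb Db F

i is the minor tonic, borrowed from the parallel minor. In Bb major that root is Bb.
So the chord is Bb-Db-F, a minor triad.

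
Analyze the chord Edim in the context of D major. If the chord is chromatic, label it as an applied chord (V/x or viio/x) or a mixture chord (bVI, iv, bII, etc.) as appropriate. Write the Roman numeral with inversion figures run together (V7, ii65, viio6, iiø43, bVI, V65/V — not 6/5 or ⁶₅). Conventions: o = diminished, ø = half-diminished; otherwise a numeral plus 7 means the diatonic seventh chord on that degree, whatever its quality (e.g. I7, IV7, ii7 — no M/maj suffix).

iio

The pitches E-G-Bb form a diminished triad rooted on E.
E is the second degree of D major. This is the diminished supertonic triad, borrowed from the parallel minor.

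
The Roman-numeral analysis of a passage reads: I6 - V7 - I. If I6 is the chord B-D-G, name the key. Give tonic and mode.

G major

The chord G/B is a major triad rooted on G; its label is I6.
If G is scale degree 1 and the mode makes that degree carry a major triad, the tonic is G and the mode is major.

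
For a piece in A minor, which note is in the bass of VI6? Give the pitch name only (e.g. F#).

VI in A minor has root F; the chord is F-A-C.
The figure 6 means first inversion — the third is in the bass.

A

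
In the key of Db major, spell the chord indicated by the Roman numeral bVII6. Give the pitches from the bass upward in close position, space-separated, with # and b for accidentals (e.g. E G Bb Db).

bVII6 is a major triad on the lowered seventh degree (the subtonic), borrowed from the parallel minor. In Db major that root is Cb.
So the chord is Cb-Eb-Gb.
With the 6 figure the chord is in first inversion; from the bass Eb upward in close position it reads Eb-Gb-Cb.

Eb Gb Cb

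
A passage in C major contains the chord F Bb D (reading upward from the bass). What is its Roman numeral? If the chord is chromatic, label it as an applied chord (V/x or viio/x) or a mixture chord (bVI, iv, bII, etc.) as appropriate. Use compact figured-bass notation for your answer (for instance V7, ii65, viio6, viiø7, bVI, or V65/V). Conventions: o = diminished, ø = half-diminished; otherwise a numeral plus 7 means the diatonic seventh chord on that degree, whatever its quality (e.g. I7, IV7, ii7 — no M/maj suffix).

Stacked in thirds the chord is Bb-D-F: a major triad on Bb.
Bb is the lowered seventh degree of C major (diatonic 7 would be B). This is a major triad on the lowered seventh degree (the subtonic), borrowed from the parallel minor.
With F in the bass the chord is in second inversion, so the figured bass is 64.

bVII64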